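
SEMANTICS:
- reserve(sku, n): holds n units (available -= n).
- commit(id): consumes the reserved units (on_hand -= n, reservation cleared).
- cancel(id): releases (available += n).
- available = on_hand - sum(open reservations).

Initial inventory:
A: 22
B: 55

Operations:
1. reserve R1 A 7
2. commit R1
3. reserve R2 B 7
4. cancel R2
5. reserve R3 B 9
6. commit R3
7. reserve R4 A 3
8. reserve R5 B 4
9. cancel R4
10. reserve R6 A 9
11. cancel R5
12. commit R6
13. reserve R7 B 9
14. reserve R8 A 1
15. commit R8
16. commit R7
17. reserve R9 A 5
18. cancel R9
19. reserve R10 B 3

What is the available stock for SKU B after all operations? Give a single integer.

Step 1: reserve R1 A 7 -> on_hand[A=22 B=55] avail[A=15 B=55] open={R1}
Step 2: commit R1 -> on_hand[A=15 B=55] avail[A=15 B=55] open={}
Step 3: reserve R2 B 7 -> on_hand[A=15 B=55] avail[A=15 B=48] open={R2}
Step 4: cancel R2 -> on_hand[A=15 B=55] avail[A=15 B=55] open={}
Step 5: reserve R3 B 9 -> on_hand[A=15 B=55] avail[A=15 B=46] open={R3}
Step 6: commit R3 -> on_hand[A=15 B=46] avail[A=15 B=46] open={}
Step 7: reserve R4 A 3 -> on_hand[A=15 B=46] avail[A=12 B=46] open={R4}
Step 8: reserve R5 B 4 -> on_hand[A=15 B=46] avail[A=12 B=42] open={R4,R5}
Step 9: cancel R4 -> on_hand[A=15 B=46] avail[A=15 B=42] open={R5}
Step 10: reserve R6 A 9 -> on_hand[A=15 B=46] avail[A=6 B=42] open={R5,R6}
Step 11: cancel R5 -> on_hand[A=15 B=46] avail[A=6 B=46] open={R6}
Step 12: commit R6 -> on_hand[A=6 B=46] avail[A=6 B=46] open={}
Step 13: reserve R7 B 9 -> on_hand[A=6 B=46] avail[A=6 B=37] open={R7}
Step 14: reserve R8 A 1 -> on_hand[A=6 B=46] avail[A=5 B=37] open={R7,R8}
Step 15: commit R8 -> on_hand[A=5 B=46] avail[A=5 B=37] open={R7}
Step 16: commit R7 -> on_hand[A=5 B=37] avail[A=5 B=37] open={}
Step 17: reserve R9 A 5 -> on_hand[A=5 B=37] avail[A=0 B=37] open={R9}
Step 18: cancel R9 -> on_hand[A=5 B=37] avail[A=5 B=37] open={}
Step 19: reserve R10 B 3 -> on_hand[A=5 B=37] avail[A=5 B=34] open={R10}
Final available[B] = 34

Answer: 34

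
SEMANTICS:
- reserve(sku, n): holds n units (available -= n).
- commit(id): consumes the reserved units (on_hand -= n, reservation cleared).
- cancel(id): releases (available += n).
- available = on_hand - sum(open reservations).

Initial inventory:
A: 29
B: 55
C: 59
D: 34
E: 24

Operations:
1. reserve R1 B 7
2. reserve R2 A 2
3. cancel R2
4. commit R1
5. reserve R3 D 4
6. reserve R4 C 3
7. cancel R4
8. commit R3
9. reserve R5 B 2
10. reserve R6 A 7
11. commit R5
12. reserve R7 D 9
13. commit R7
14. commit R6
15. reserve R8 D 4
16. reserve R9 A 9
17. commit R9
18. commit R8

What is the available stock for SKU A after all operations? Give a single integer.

Step 1: reserve R1 B 7 -> on_hand[A=29 B=55 C=59 D=34 E=24] avail[A=29 B=48 C=59 D=34 E=24] open={R1}
Step 2: reserve R2 A 2 -> on_hand[A=29 B=55 C=59 D=34 E=24] avail[A=27 B=48 C=59 D=34 E=24] open={R1,R2}
Step 3: cancel R2 -> on_hand[A=29 B=55 C=59 D=34 E=24] avail[A=29 B=48 C=59 D=34 E=24] open={R1}
Step 4: commit R1 -> on_hand[A=29 B=48 C=59 D=34 E=24] avail[A=29 B=48 C=59 D=34 E=24] open={}
Step 5: reserve R3 D 4 -> on_hand[A=29 B=48 C=59 D=34 E=24] avail[A=29 B=48 C=59 D=30 E=24] open={R3}
Step 6: reserve R4 C 3 -> on_hand[A=29 B=48 C=59 D=34 E=24] avail[A=29 B=48 C=56 D=30 E=24] open={R3,R4}
Step 7: cancel R4 -> on_hand[A=29 B=48 C=59 D=34 E=24] avail[A=29 B=48 C=59 D=30 E=24] open={R3}
Step 8: commit R3 -> on_hand[A=29 B=48 C=59 D=30 E=24] avail[A=29 B=48 C=59 D=30 E=24] open={}
Step 9: reserve R5 B 2 -> on_hand[A=29 B=48 C=59 D=30 E=24] avail[A=29 B=46 C=59 D=30 E=24] open={R5}
Step 10: reserve R6 A 7 -> on_hand[A=29 B=48 C=59 D=30 E=24] avail[A=22 B=46 C=59 D=30 E=24] open={R5,R6}
Step 11: commit R5 -> on_hand[A=29 B=46 C=59 D=30 E=24] avail[A=22 B=46 C=59 D=30 E=24] open={R6}
Step 12: reserve R7 D 9 -> on_hand[A=29 B=46 C=59 D=30 E=24] avail[A=22 B=46 C=59 D=21 E=24] open={R6,R7}
Step 13: commit R7 -> on_hand[A=29 B=46 C=59 D=21 E=24] avail[A=22 B=46 C=59 D=21 E=24] open={R6}
Step 14: commit R6 -> on_hand[A=22 B=46 C=59 D=21 E=24] avail[A=22 B=46 C=59 D=21 E=24] open={}
Step 15: reserve R8 D 4 -> on_hand[A=22 B=46 C=59 D=21 E=24] avail[A=22 B=46 C=59 D=17 E=24] open={R8}
Step 16: reserve R9 A 9 -> on_hand[A=22 B=46 C=59 D=21 E=24] avail[A=13 B=46 C=59 D=17 E=24] open={R8,R9}
Step 17: commit R9 -> on_hand[A=13 B=46 C=59 D=21 E=24] avail[A=13 B=46 C=59 D=17 E=24] open={R8}
Step 18: commit R8 -> on_hand[A=13 B=46 C=59 D=17 E=24] avail[A=13 B=46 C=59 D=17 E=24] open={}
Final available[A] = 13

Answer: 13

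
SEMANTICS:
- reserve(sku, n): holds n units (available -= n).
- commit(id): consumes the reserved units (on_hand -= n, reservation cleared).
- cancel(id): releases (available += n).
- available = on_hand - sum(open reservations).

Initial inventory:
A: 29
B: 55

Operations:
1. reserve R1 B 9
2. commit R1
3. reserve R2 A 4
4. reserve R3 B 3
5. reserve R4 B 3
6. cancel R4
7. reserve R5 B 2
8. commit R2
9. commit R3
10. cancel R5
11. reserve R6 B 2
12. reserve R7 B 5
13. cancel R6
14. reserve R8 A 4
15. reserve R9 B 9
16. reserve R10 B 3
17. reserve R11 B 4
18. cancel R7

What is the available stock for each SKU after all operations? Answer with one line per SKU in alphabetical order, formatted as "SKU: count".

Step 1: reserve R1 B 9 -> on_hand[A=29 B=55] avail[A=29 B=46] open={R1}
Step 2: commit R1 -> on_hand[A=29 B=46] avail[A=29 B=46] open={}
Step 3: reserve R2 A 4 -> on_hand[A=29 B=46] avail[A=25 B=46] open={R2}
Step 4: reserve R3 B 3 -> on_hand[A=29 B=46] avail[A=25 B=43] open={R2,R3}
Step 5: reserve R4 B 3 -> on_hand[A=29 B=46] avail[A=25 B=40] open={R2,R3,R4}
Step 6: cancel R4 -> on_hand[A=29 B=46] avail[A=25 B=43] open={R2,R3}
Step 7: reserve R5 B 2 -> on_hand[A=29 B=46] avail[A=25 B=41] open={R2,R3,R5}
Step 8: commit R2 -> on_hand[A=25 B=46] avail[A=25 B=41] open={R3,R5}
Step 9: commit R3 -> on_hand[A=25 B=43] avail[A=25 B=41] open={R5}
Step 10: cancel R5 -> on_hand[A=25 B=43] avail[A=25 B=43] open={}
Step 11: reserve R6 B 2 -> on_hand[A=25 B=43] avail[A=25 B=41] open={R6}
Step 12: reserve R7 B 5 -> on_hand[A=25 B=43] avail[A=25 B=36] open={R6,R7}
Step 13: cancel R6 -> on_hand[A=25 B=43] avail[A=25 B=38] open={R7}
Step 14: reserve R8 A 4 -> on_hand[A=25 B=43] avail[A=21 B=38] open={R7,R8}
Step 15: reserve R9 B 9 -> on_hand[A=25 B=43] avail[A=21 B=29] open={R7,R8,R9}
Step 16: reserve R10 B 3 -> on_hand[A=25 B=43] avail[A=21 B=26] open={R10,R7,R8,R9}
Step 17: reserve R11 B 4 -> on_hand[A=25 B=43] avail[A=21 B=22] open={R10,R11,R7,R8,R9}
Step 18: cancel R7 -> on_hand[A=25 B=43] avail[A=21 B=27] open={R10,R11,R8,R9}

Answer: A: 21
B: 27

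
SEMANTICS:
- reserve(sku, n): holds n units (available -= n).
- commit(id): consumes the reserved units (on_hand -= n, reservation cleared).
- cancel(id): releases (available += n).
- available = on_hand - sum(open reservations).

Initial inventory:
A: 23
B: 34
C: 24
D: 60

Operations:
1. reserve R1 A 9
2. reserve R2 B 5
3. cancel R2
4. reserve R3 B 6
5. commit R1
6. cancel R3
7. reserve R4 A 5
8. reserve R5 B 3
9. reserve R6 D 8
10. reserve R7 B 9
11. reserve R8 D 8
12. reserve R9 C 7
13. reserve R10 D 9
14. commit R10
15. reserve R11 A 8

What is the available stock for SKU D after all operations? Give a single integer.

Step 1: reserve R1 A 9 -> on_hand[A=23 B=34 C=24 D=60] avail[A=14 B=34 C=24 D=60] open={R1}
Step 2: reserve R2 B 5 -> on_hand[A=23 B=34 C=24 D=60] avail[A=14 B=29 C=24 D=60] open={R1,R2}
Step 3: cancel R2 -> on_hand[A=23 B=34 C=24 D=60] avail[A=14 B=34 C=24 D=60] open={R1}
Step 4: reserve R3 B 6 -> on_hand[A=23 B=34 C=24 D=60] avail[A=14 B=28 C=24 D=60] open={R1,R3}
Step 5: commit R1 -> on_hand[A=14 B=34 C=24 D=60] avail[A=14 B=28 C=24 D=60] open={R3}
Step 6: cancel R3 -> on_hand[A=14 B=34 C=24 D=60] avail[A=14 B=34 C=24 D=60] open={}
Step 7: reserve R4 A 5 -> on_hand[A=14 B=34 C=24 D=60] avail[A=9 B=34 C=24 D=60] open={R4}
Step 8: reserve R5 B 3 -> on_hand[A=14 B=34 C=24 D=60] avail[A=9 B=31 C=24 D=60] open={R4,R5}
Step 9: reserve R6 D 8 -> on_hand[A=14 B=34 C=24 D=60] avail[A=9 B=31 C=24 D=52] open={R4,R5,R6}
Step 10: reserve R7 B 9 -> on_hand[A=14 B=34 C=24 D=60] avail[A=9 B=22 C=24 D=52] open={R4,R5,R6,R7}
Step 11: reserve R8 D 8 -> on_hand[A=14 B=34 C=24 D=60] avail[A=9 B=22 C=24 D=44] open={R4,R5,R6,R7,R8}
Step 12: reserve R9 C 7 -> on_hand[A=14 B=34 C=24 D=60] avail[A=9 B=22 C=17 D=44] open={R4,R5,R6,R7,R8,R9}
Step 13: reserve R10 D 9 -> on_hand[A=14 B=34 C=24 D=60] avail[A=9 B=22 C=17 D=35] open={R10,R4,R5,R6,R7,R8,R9}
Step 14: commit R10 -> on_hand[A=14 B=34 C=24 D=51] avail[A=9 B=22 C=17 D=35] open={R4,R5,R6,R7,R8,R9}
Step 15: reserve R11 A 8 -> on_hand[A=14 B=34 C=24 D=51] avail[A=1 B=22 C=17 D=35] open={R11,R4,R5,R6,R7,R8,R9}
Final available[D] = 35

Answer: 35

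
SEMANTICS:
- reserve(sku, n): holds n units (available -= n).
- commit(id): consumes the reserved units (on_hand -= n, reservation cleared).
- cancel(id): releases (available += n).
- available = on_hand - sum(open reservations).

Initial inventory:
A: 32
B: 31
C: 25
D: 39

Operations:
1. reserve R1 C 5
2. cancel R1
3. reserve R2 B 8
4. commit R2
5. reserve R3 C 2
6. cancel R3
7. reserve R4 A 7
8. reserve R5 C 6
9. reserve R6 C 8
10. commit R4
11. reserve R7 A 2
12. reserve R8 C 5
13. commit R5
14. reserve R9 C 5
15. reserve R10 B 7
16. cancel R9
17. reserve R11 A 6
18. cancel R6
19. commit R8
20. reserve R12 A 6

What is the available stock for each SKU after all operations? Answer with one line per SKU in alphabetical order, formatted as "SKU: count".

Step 1: reserve R1 C 5 -> on_hand[A=32 B=31 C=25 D=39] avail[A=32 B=31 C=20 D=39] open={R1}
Step 2: cancel R1 -> on_hand[A=32 B=31 C=25 D=39] avail[A=32 B=31 C=25 D=39] open={}
Step 3: reserve R2 B 8 -> on_hand[A=32 B=31 C=25 D=39] avail[A=32 B=23 C=25 D=39] open={R2}
Step 4: commit R2 -> on_hand[A=32 B=23 C=25 D=39] avail[A=32 B=23 C=25 D=39] open={}
Step 5: reserve R3 C 2 -> on_hand[A=32 B=23 C=25 D=39] avail[A=32 B=23 C=23 D=39] open={R3}
Step 6: cancel R3 -> on_hand[A=32 B=23 C=25 D=39] avail[A=32 B=23 C=25 D=39] open={}
Step 7: reserve R4 A 7 -> on_hand[A=32 B=23 C=25 D=39] avail[A=25 B=23 C=25 D=39] open={R4}
Step 8: reserve R5 C 6 -> on_hand[A=32 B=23 C=25 D=39] avail[A=25 B=23 C=19 D=39] open={R4,R5}
Step 9: reserve R6 C 8 -> on_hand[A=32 B=23 C=25 D=39] avail[A=25 B=23 C=11 D=39] open={R4,R5,R6}
Step 10: commit R4 -> on_hand[A=25 B=23 C=25 D=39] avail[A=25 B=23 C=11 D=39] open={R5,R6}
Step 11: reserve R7 A 2 -> on_hand[A=25 B=23 C=25 D=39] avail[A=23 B=23 C=11 D=39] open={R5,R6,R7}
Step 12: reserve R8 C 5 -> on_hand[A=25 B=23 C=25 D=39] avail[A=23 B=23 C=6 D=39] open={R5,R6,R7,R8}
Step 13: commit R5 -> on_hand[A=25 B=23 C=19 D=39] avail[A=23 B=23 C=6 D=39] open={R6,R7,R8}
Step 14: reserve R9 C 5 -> on_hand[A=25 B=23 C=19 D=39] avail[A=23 B=23 C=1 D=39] open={R6,R7,R8,R9}
Step 15: reserve R10 B 7 -> on_hand[A=25 B=23 C=19 D=39] avail[A=23 B=16 C=1 D=39] open={R10,R6,R7,R8,R9}
Step 16: cancel R9 -> on_hand[A=25 B=23 C=19 D=39] avail[A=23 B=16 C=6 D=39] open={R10,R6,R7,R8}
Step 17: reserve R11 A 6 -> on_hand[A=25 B=23 C=19 D=39] avail[A=17 B=16 C=6 D=39] open={R10,R11,R6,R7,R8}
Step 18: cancel R6 -> on_hand[A=25 B=23 C=19 D=39] avail[A=17 B=16 C=14 D=39] open={R10,R11,R7,R8}
Step 19: commit R8 -> on_hand[A=25 B=23 C=14 D=39] avail[A=17 B=16 C=14 D=39] open={R10,R11,R7}
Step 20: reserve R12 A 6 -> on_hand[A=25 B=23 C=14 D=39] avail[A=11 B=16 C=14 D=39] open={R10,R11,R12,R7}

Answer: A: 11
B: 16
C: 14
D: 39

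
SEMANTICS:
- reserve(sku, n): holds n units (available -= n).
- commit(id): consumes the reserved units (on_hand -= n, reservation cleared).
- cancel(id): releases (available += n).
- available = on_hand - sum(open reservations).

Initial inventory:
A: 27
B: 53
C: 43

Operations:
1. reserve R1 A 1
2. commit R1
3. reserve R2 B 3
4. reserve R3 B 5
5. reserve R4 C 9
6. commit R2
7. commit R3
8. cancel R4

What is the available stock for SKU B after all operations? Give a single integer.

Step 1: reserve R1 A 1 -> on_hand[A=27 B=53 C=43] avail[A=26 B=53 C=43] open={R1}
Step 2: commit R1 -> on_hand[A=26 B=53 C=43] avail[A=26 B=53 C=43] open={}
Step 3: reserve R2 B 3 -> on_hand[A=26 B=53 C=43] avail[A=26 B=50 C=43] open={R2}
Step 4: reserve R3 B 5 -> on_hand[A=26 B=53 C=43] avail[A=26 B=45 C=43] open={R2,R3}
Step 5: reserve R4 C 9 -> on_hand[A=26 B=53 C=43] avail[A=26 B=45 C=34] open={R2,R3,R4}
Step 6: commit R2 -> on_hand[A=26 B=50 C=43] avail[A=26 B=45 C=34] open={R3,R4}
Step 7: commit R3 -> on_hand[A=26 B=45 C=43] avail[A=26 B=45 C=34] open={R4}
Step 8: cancel R4 -> on_hand[A=26 B=45 C=43] avail[A=26 B=45 C=43] open={}
Final available[B] = 45

Answer: 45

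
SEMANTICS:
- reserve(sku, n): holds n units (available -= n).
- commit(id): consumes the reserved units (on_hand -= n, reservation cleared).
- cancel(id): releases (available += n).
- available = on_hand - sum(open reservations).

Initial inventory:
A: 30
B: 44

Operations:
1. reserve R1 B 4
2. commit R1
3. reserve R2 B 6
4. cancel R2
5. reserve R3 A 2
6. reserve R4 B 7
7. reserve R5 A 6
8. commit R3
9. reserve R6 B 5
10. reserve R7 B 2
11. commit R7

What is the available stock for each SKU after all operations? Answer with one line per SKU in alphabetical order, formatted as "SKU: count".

Step 1: reserve R1 B 4 -> on_hand[A=30 B=44] avail[A=30 B=40] open={R1}
Step 2: commit R1 -> on_hand[A=30 B=40] avail[A=30 B=40] open={}
Step 3: reserve R2 B 6 -> on_hand[A=30 B=40] avail[A=30 B=34] open={R2}
Step 4: cancel R2 -> on_hand[A=30 B=40] avail[A=30 B=40] open={}
Step 5: reserve R3 A 2 -> on_hand[A=30 B=40] avail[A=28 B=40] open={R3}
Step 6: reserve R4 B 7 -> on_hand[A=30 B=40] avail[A=28 B=33] open={R3,R4}
Step 7: reserve R5 A 6 -> on_hand[A=30 B=40] avail[A=22 B=33] open={R3,R4,R5}
Step 8: commit R3 -> on_hand[A=28 B=40] avail[A=22 B=33] open={R4,R5}
Step 9: reserve R6 B 5 -> on_hand[A=28 B=40] avail[A=22 B=28] open={R4,R5,R6}
Step 10: reserve R7 B 2 -> on_hand[A=28 B=40] avail[A=22 B=26] open={R4,R5,R6,R7}
Step 11: commit R7 -> on_hand[A=28 B=38] avail[A=22 B=26] open={R4,R5,R6}

Answer: A: 22
B: 26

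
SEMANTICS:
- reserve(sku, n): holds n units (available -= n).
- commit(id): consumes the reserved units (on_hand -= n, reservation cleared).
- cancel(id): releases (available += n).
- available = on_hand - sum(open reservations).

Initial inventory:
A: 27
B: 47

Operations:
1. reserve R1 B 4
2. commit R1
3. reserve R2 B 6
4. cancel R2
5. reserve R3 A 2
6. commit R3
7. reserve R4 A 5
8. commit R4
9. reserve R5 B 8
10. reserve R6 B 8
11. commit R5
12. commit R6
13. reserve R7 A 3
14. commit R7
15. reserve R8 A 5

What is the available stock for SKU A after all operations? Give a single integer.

Step 1: reserve R1 B 4 -> on_hand[A=27 B=47] avail[A=27 B=43] open={R1}
Step 2: commit R1 -> on_hand[A=27 B=43] avail[A=27 B=43] open={}
Step 3: reserve R2 B 6 -> on_hand[A=27 B=43] avail[A=27 B=37] open={R2}
Step 4: cancel R2 -> on_hand[A=27 B=43] avail[A=27 B=43] open={}
Step 5: reserve R3 A 2 -> on_hand[A=27 B=43] avail[A=25 B=43] open={R3}
Step 6: commit R3 -> on_hand[A=25 B=43] avail[A=25 B=43] open={}
Step 7: reserve R4 A 5 -> on_hand[A=25 B=43] avail[A=20 B=43] open={R4}
Step 8: commit R4 -> on_hand[A=20 B=43] avail[A=20 B=43] open={}
Step 9: reserve R5 B 8 -> on_hand[A=20 B=43] avail[A=20 B=35] open={R5}
Step 10: reserve R6 B 8 -> on_hand[A=20 B=43] avail[A=20 B=27] open={R5,R6}
Step 11: commit R5 -> on_hand[A=20 B=35] avail[A=20 B=27] open={R6}
Step 12: commit R6 -> on_hand[A=20 B=27] avail[A=20 B=27] open={}
Step 13: reserve R7 A 3 -> on_hand[A=20 B=27] avail[A=17 B=27] open={R7}
Step 14: commit R7 -> on_hand[A=17 B=27] avail[A=17 B=27] open={}
Step 15: reserve R8 A 5 -> on_hand[A=17 B=27] avail[A=12 B=27] open={R8}
Final available[A] = 12

Answer: 12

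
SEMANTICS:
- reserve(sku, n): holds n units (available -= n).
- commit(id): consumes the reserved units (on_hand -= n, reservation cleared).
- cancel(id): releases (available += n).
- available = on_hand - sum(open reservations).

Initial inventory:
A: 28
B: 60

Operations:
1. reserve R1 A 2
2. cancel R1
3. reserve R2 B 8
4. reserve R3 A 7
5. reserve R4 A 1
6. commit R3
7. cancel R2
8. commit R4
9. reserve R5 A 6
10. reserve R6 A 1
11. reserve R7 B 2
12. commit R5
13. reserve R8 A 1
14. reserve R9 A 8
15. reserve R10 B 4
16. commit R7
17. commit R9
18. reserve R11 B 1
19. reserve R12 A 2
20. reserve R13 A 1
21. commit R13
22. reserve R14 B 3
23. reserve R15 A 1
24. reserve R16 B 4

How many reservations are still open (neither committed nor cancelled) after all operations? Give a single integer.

Answer: 8

Derivation:
Step 1: reserve R1 A 2 -> on_hand[A=28 B=60] avail[A=26 B=60] open={R1}
Step 2: cancel R1 -> on_hand[A=28 B=60] avail[A=28 B=60] open={}
Step 3: reserve R2 B 8 -> on_hand[A=28 B=60] avail[A=28 B=52] open={R2}
Step 4: reserve R3 A 7 -> on_hand[A=28 B=60] avail[A=21 B=52] open={R2,R3}
Step 5: reserve R4 A 1 -> on_hand[A=28 B=60] avail[A=20 B=52] open={R2,R3,R4}
Step 6: commit R3 -> on_hand[A=21 B=60] avail[A=20 B=52] open={R2,R4}
Step 7: cancel R2 -> on_hand[A=21 B=60] avail[A=20 B=60] open={R4}
Step 8: commit R4 -> on_hand[A=20 B=60] avail[A=20 B=60] open={}
Step 9: reserve R5 A 6 -> on_hand[A=20 B=60] avail[A=14 B=60] open={R5}
Step 10: reserve R6 A 1 -> on_hand[A=20 B=60] avail[A=13 B=60] open={R5,R6}
Step 11: reserve R7 B 2 -> on_hand[A=20 B=60] avail[A=13 B=58] open={R5,R6,R7}
Step 12: commit R5 -> on_hand[A=14 B=60] avail[A=13 B=58] open={R6,R7}
Step 13: reserve R8 A 1 -> on_hand[A=14 B=60] avail[A=12 B=58] open={R6,R7,R8}
Step 14: reserve R9 A 8 -> on_hand[A=14 B=60] avail[A=4 B=58] open={R6,R7,R8,R9}
Step 15: reserve R10 B 4 -> on_hand[A=14 B=60] avail[A=4 B=54] open={R10,R6,R7,R8,R9}
Step 16: commit R7 -> on_hand[A=14 B=58] avail[A=4 B=54] open={R10,R6,R8,R9}
Step 17: commit R9 -> on_hand[A=6 B=58] avail[A=4 B=54] open={R10,R6,R8}
Step 18: reserve R11 B 1 -> on_hand[A=6 B=58] avail[A=4 B=53] open={R10,R11,R6,R8}
Step 19: reserve R12 A 2 -> on_hand[A=6 B=58] avail[A=2 B=53] open={R10,R11,R12,R6,R8}
Step 20: reserve R13 A 1 -> on_hand[A=6 B=58] avail[A=1 B=53] open={R10,R11,R12,R13,R6,R8}
Step 21: commit R13 -> on_hand[A=5 B=58] avail[A=1 B=53] open={R10,R11,R12,R6,R8}
Step 22: reserve R14 B 3 -> on_hand[A=5 B=58] avail[A=1 B=50] open={R10,R11,R12,R14,R6,R8}
Step 23: reserve R15 A 1 -> on_hand[A=5 B=58] avail[A=0 B=50] open={R10,R11,R12,R14,R15,R6,R8}
Step 24: reserve R16 B 4 -> on_hand[A=5 B=58] avail[A=0 B=46] open={R10,R11,R12,R14,R15,R16,R6,R8}
Open reservations: ['R10', 'R11', 'R12', 'R14', 'R15', 'R16', 'R6', 'R8'] -> 8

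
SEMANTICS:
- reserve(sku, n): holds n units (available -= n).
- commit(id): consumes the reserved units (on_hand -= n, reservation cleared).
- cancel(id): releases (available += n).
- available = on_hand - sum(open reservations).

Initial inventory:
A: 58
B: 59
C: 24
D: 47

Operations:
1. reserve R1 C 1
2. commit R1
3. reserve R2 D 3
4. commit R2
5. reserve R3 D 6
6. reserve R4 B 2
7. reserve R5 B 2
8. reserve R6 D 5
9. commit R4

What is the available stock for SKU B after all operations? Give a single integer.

Answer: 55

Derivation:
Step 1: reserve R1 C 1 -> on_hand[A=58 B=59 C=24 D=47] avail[A=58 B=59 C=23 D=47] open={R1}
Step 2: commit R1 -> on_hand[A=58 B=59 C=23 D=47] avail[A=58 B=59 C=23 D=47] open={}
Step 3: reserve R2 D 3 -> on_hand[A=58 B=59 C=23 D=47] avail[A=58 B=59 C=23 D=44] open={R2}
Step 4: commit R2 -> on_hand[A=58 B=59 C=23 D=44] avail[A=58 B=59 C=23 D=44] open={}
Step 5: reserve R3 D 6 -> on_hand[A=58 B=59 C=23 D=44] avail[A=58 B=59 C=23 D=38] open={R3}
Step 6: reserve R4 B 2 -> on_hand[A=58 B=59 C=23 D=44] avail[A=58 B=57 C=23 D=38] open={R3,R4}
Step 7: reserve R5 B 2 -> on_hand[A=58 B=59 C=23 D=44] avail[A=58 B=55 C=23 D=38] open={R3,R4,R5}
Step 8: reserve R6 D 5 -> on_hand[A=58 B=59 C=23 D=44] avail[A=58 B=55 C=23 D=33] open={R3,R4,R5,R6}
Step 9: commit R4 -> on_hand[A=58 B=57 C=23 D=44] avail[A=58 B=55 C=23 D=33] open={R3,R5,R6}
Final available[B] = 55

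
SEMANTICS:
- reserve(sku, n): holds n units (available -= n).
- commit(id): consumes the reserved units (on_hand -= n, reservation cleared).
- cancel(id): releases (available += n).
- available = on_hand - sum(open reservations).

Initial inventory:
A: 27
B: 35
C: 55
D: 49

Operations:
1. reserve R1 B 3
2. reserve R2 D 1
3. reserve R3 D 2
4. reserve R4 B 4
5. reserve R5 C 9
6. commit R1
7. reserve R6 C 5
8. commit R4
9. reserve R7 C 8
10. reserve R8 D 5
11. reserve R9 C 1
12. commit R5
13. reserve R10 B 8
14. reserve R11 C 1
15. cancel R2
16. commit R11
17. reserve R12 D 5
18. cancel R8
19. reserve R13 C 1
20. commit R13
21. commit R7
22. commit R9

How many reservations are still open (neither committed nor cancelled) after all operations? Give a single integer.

Answer: 4

Derivation:
Step 1: reserve R1 B 3 -> on_hand[A=27 B=35 C=55 D=49] avail[A=27 B=32 C=55 D=49] open={R1}
Step 2: reserve R2 D 1 -> on_hand[A=27 B=35 C=55 D=49] avail[A=27 B=32 C=55 D=48] open={R1,R2}
Step 3: reserve R3 D 2 -> on_hand[A=27 B=35 C=55 D=49] avail[A=27 B=32 C=55 D=46] open={R1,R2,R3}
Step 4: reserve R4 B 4 -> on_hand[A=27 B=35 C=55 D=49] avail[A=27 B=28 C=55 D=46] open={R1,R2,R3,R4}
Step 5: reserve R5 C 9 -> on_hand[A=27 B=35 C=55 D=49] avail[A=27 B=28 C=46 D=46] open={R1,R2,R3,R4,R5}
Step 6: commit R1 -> on_hand[A=27 B=32 C=55 D=49] avail[A=27 B=28 C=46 D=46] open={R2,R3,R4,R5}
Step 7: reserve R6 C 5 -> on_hand[A=27 B=32 C=55 D=49] avail[A=27 B=28 C=41 D=46] open={R2,R3,R4,R5,R6}
Step 8: commit R4 -> on_hand[A=27 B=28 C=55 D=49] avail[A=27 B=28 C=41 D=46] open={R2,R3,R5,R6}
Step 9: reserve R7 C 8 -> on_hand[A=27 B=28 C=55 D=49] avail[A=27 B=28 C=33 D=46] open={R2,R3,R5,R6,R7}
Step 10: reserve R8 D 5 -> on_hand[A=27 B=28 C=55 D=49] avail[A=27 B=28 C=33 D=41] open={R2,R3,R5,R6,R7,R8}
Step 11: reserve R9 C 1 -> on_hand[A=27 B=28 C=55 D=49] avail[A=27 B=28 C=32 D=41] open={R2,R3,R5,R6,R7,R8,R9}
Step 12: commit R5 -> on_hand[A=27 B=28 C=46 D=49] avail[A=27 B=28 C=32 D=41] open={R2,R3,R6,R7,R8,R9}
Step 13: reserve R10 B 8 -> on_hand[A=27 B=28 C=46 D=49] avail[A=27 B=20 C=32 D=41] open={R10,R2,R3,R6,R7,R8,R9}
Step 14: reserve R11 C 1 -> on_hand[A=27 B=28 C=46 D=49] avail[A=27 B=20 C=31 D=41] open={R10,R11,R2,R3,R6,R7,R8,R9}
Step 15: cancel R2 -> on_hand[A=27 B=28 C=46 D=49] avail[A=27 B=20 C=31 D=42] open={R10,R11,R3,R6,R7,R8,R9}
Step 16: commit R11 -> on_hand[A=27 B=28 C=45 D=49] avail[A=27 B=20 C=31 D=42] open={R10,R3,R6,R7,R8,R9}
Step 17: reserve R12 D 5 -> on_hand[A=27 B=28 C=45 D=49] avail[A=27 B=20 C=31 D=37] open={R10,R12,R3,R6,R7,R8,R9}
Step 18: cancel R8 -> on_hand[A=27 B=28 C=45 D=49] avail[A=27 B=20 C=31 D=42] open={R10,R12,R3,R6,R7,R9}
Step 19: reserve R13 C 1 -> on_hand[A=27 B=28 C=45 D=49] avail[A=27 B=20 C=30 D=42] open={R10,R12,R13,R3,R6,R7,R9}
Step 20: commit R13 -> on_hand[A=27 B=28 C=44 D=49] avail[A=27 B=20 C=30 D=42] open={R10,R12,R3,R6,R7,R9}
Step 21: commit R7 -> on_hand[A=27 B=28 C=36 D=49] avail[A=27 B=20 C=30 D=42] open={R10,R12,R3,R6,R9}
Step 22: commit R9 -> on_hand[A=27 B=28 C=35 D=49] avail[A=27 B=20 C=30 D=42] open={R10,R12,R3,R6}
Open reservations: ['R10', 'R12', 'R3', 'R6'] -> 4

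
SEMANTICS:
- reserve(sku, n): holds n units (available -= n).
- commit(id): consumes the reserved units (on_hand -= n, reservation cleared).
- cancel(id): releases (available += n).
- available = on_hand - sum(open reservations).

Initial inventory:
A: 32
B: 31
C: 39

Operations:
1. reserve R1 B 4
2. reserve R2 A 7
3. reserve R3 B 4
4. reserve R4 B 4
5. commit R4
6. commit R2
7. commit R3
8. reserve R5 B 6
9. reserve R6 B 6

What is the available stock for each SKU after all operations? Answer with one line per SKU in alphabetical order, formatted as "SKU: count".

Step 1: reserve R1 B 4 -> on_hand[A=32 B=31 C=39] avail[A=32 B=27 C=39] open={R1}
Step 2: reserve R2 A 7 -> on_hand[A=32 B=31 C=39] avail[A=25 B=27 C=39] open={R1,R2}
Step 3: reserve R3 B 4 -> on_hand[A=32 B=31 C=39] avail[A=25 B=23 C=39] open={R1,R2,R3}
Step 4: reserve R4 B 4 -> on_hand[A=32 B=31 C=39] avail[A=25 B=19 C=39] open={R1,R2,R3,R4}
Step 5: commit R4 -> on_hand[A=32 B=27 C=39] avail[A=25 B=19 C=39] open={R1,R2,R3}
Step 6: commit R2 -> on_hand[A=25 B=27 C=39] avail[A=25 B=19 C=39] open={R1,R3}
Step 7: commit R3 -> on_hand[A=25 B=23 C=39] avail[A=25 B=19 C=39] open={R1}
Step 8: reserve R5 B 6 -> on_hand[A=25 B=23 C=39] avail[A=25 B=13 C=39] open={R1,R5}
Step 9: reserve R6 B 6 -> on_hand[A=25 B=23 C=39] avail[A=25 B=7 C=39] open={R1,R5,R6}

Answer: A: 25
B: 7
C: 39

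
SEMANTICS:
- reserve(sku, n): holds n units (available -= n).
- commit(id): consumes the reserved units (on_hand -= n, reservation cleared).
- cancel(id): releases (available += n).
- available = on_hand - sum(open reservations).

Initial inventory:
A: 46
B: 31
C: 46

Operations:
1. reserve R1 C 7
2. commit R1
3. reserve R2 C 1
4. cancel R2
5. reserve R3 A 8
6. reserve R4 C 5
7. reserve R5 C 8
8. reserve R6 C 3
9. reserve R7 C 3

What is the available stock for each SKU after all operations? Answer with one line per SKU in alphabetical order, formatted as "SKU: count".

Answer: A: 38
B: 31
C: 20

Derivation:
Step 1: reserve R1 C 7 -> on_hand[A=46 B=31 C=46] avail[A=46 B=31 C=39] open={R1}
Step 2: commit R1 -> on_hand[A=46 B=31 C=39] avail[A=46 B=31 C=39] open={}
Step 3: reserve R2 C 1 -> on_hand[A=46 B=31 C=39] avail[A=46 B=31 C=38] open={R2}
Step 4: cancel R2 -> on_hand[A=46 B=31 C=39] avail[A=46 B=31 C=39] open={}
Step 5: reserve R3 A 8 -> on_hand[A=46 B=31 C=39] avail[A=38 B=31 C=39] open={R3}
Step 6: reserve R4 C 5 -> on_hand[A=46 B=31 C=39] avail[A=38 B=31 C=34] open={R3,R4}
Step 7: reserve R5 C 8 -> on_hand[A=46 B=31 C=39] avail[A=38 B=31 C=26] open={R3,R4,R5}
Step 8: reserve R6 C 3 -> on_hand[A=46 B=31 C=39] avail[A=38 B=31 C=23] open={R3,R4,R5,R6}
Step 9: reserve R7 C 3 -> on_hand[A=46 B=31 C=39] avail[A=38 B=31 C=20] open={R3,R4,R5,R6,R7}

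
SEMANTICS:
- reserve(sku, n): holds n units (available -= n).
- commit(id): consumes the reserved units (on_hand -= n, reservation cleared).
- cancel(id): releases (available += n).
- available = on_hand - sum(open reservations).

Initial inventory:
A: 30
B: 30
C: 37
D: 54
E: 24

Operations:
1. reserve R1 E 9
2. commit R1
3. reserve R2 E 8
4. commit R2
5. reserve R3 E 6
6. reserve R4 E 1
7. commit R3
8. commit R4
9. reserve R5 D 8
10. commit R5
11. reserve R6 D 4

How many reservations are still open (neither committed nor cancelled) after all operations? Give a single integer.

Step 1: reserve R1 E 9 -> on_hand[A=30 B=30 C=37 D=54 E=24] avail[A=30 B=30 C=37 D=54 E=15] open={R1}
Step 2: commit R1 -> on_hand[A=30 B=30 C=37 D=54 E=15] avail[A=30 B=30 C=37 D=54 E=15] open={}
Step 3: reserve R2 E 8 -> on_hand[A=30 B=30 C=37 D=54 E=15] avail[A=30 B=30 C=37 D=54 E=7] open={R2}
Step 4: commit R2 -> on_hand[A=30 B=30 C=37 D=54 E=7] avail[A=30 B=30 C=37 D=54 E=7] open={}
Step 5: reserve R3 E 6 -> on_hand[A=30 B=30 C=37 D=54 E=7] avail[A=30 B=30 C=37 D=54 E=1] open={R3}
Step 6: reserve R4 E 1 -> on_hand[A=30 B=30 C=37 D=54 E=7] avail[A=30 B=30 C=37 D=54 E=0] open={R3,R4}
Step 7: commit R3 -> on_hand[A=30 B=30 C=37 D=54 E=1] avail[A=30 B=30 C=37 D=54 E=0] open={R4}
Step 8: commit R4 -> on_hand[A=30 B=30 C=37 D=54 E=0] avail[A=30 B=30 C=37 D=54 E=0] open={}
Step 9: reserve R5 D 8 -> on_hand[A=30 B=30 C=37 D=54 E=0] avail[A=30 B=30 C=37 D=46 E=0] open={R5}
Step 10: commit R5 -> on_hand[A=30 B=30 C=37 D=46 E=0] avail[A=30 B=30 C=37 D=46 E=0] open={}
Step 11: reserve R6 D 4 -> on_hand[A=30 B=30 C=37 D=46 E=0] avail[A=30 B=30 C=37 D=42 E=0] open={R6}
Open reservations: ['R6'] -> 1

Answer: 1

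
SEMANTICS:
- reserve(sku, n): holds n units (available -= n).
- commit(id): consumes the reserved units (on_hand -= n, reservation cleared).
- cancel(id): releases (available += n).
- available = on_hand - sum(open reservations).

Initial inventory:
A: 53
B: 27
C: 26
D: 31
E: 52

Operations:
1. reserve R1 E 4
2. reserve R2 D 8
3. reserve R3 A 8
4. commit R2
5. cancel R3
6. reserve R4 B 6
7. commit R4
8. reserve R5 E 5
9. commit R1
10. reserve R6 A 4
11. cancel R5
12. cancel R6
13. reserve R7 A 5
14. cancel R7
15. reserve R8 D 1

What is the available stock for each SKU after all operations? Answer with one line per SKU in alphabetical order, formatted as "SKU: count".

Answer: A: 53
B: 21
C: 26
D: 22
E: 48

Derivation:
Step 1: reserve R1 E 4 -> on_hand[A=53 B=27 C=26 D=31 E=52] avail[A=53 B=27 C=26 D=31 E=48] open={R1}
Step 2: reserve R2 D 8 -> on_hand[A=53 B=27 C=26 D=31 E=52] avail[A=53 B=27 C=26 D=23 E=48] open={R1,R2}
Step 3: reserve R3 A 8 -> on_hand[A=53 B=27 C=26 D=31 E=52] avail[A=45 B=27 C=26 D=23 E=48] open={R1,R2,R3}
Step 4: commit R2 -> on_hand[A=53 B=27 C=26 D=23 E=52] avail[A=45 B=27 C=26 D=23 E=48] open={R1,R3}
Step 5: cancel R3 -> on_hand[A=53 B=27 C=26 D=23 E=52] avail[A=53 B=27 C=26 D=23 E=48] open={R1}
Step 6: reserve R4 B 6 -> on_hand[A=53 B=27 C=26 D=23 E=52] avail[A=53 B=21 C=26 D=23 E=48] open={R1,R4}
Step 7: commit R4 -> on_hand[A=53 B=21 C=26 D=23 E=52] avail[A=53 B=21 C=26 D=23 E=48] open={R1}
Step 8: reserve R5 E 5 -> on_hand[A=53 B=21 C=26 D=23 E=52] avail[A=53 B=21 C=26 D=23 E=43] open={R1,R5}
Step 9: commit R1 -> on_hand[A=53 B=21 C=26 D=23 E=48] avail[A=53 B=21 C=26 D=23 E=43] open={R5}
Step 10: reserve R6 A 4 -> on_hand[A=53 B=21 C=26 D=23 E=48] avail[A=49 B=21 C=26 D=23 E=43] open={R5,R6}
Step 11: cancel R5 -> on_hand[A=53 B=21 C=26 D=23 E=48] avail[A=49 B=21 C=26 D=23 E=48] open={R6}
Step 12: cancel R6 -> on_hand[A=53 B=21 C=26 D=23 E=48] avail[A=53 B=21 C=26 D=23 E=48] open={}
Step 13: reserve R7 A 5 -> on_hand[A=53 B=21 C=26 D=23 E=48] avail[A=48 B=21 C=26 D=23 E=48] open={R7}
Step 14: cancel R7 -> on_hand[A=53 B=21 C=26 D=23 E=48] avail[A=53 B=21 C=26 D=23 E=48] open={}
Step 15: reserve R8 D 1 -> on_hand[A=53 B=21 C=26 D=23 E=48] avail[A=53 B=21 C=26 D=22 E=48] open={R8}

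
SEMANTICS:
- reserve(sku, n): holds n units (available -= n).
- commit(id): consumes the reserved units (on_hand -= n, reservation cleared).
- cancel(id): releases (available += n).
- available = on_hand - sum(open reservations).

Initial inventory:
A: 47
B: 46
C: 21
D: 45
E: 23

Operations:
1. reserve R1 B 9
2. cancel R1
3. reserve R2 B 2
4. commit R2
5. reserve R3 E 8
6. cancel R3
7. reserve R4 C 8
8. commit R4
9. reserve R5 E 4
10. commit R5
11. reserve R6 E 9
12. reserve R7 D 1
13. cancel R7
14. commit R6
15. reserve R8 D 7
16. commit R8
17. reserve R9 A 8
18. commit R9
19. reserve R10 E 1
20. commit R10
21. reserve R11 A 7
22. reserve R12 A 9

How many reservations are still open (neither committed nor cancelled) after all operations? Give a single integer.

Step 1: reserve R1 B 9 -> on_hand[A=47 B=46 C=21 D=45 E=23] avail[A=47 B=37 C=21 D=45 E=23] open={R1}
Step 2: cancel R1 -> on_hand[A=47 B=46 C=21 D=45 E=23] avail[A=47 B=46 C=21 D=45 E=23] open={}
Step 3: reserve R2 B 2 -> on_hand[A=47 B=46 C=21 D=45 E=23] avail[A=47 B=44 C=21 D=45 E=23] open={R2}
Step 4: commit R2 -> on_hand[A=47 B=44 C=21 D=45 E=23] avail[A=47 B=44 C=21 D=45 E=23] open={}
Step 5: reserve R3 E 8 -> on_hand[A=47 B=44 C=21 D=45 E=23] avail[A=47 B=44 C=21 D=45 E=15] open={R3}
Step 6: cancel R3 -> on_hand[A=47 B=44 C=21 D=45 E=23] avail[A=47 B=44 C=21 D=45 E=23] open={}
Step 7: reserve R4 C 8 -> on_hand[A=47 B=44 C=21 D=45 E=23] avail[A=47 B=44 C=13 D=45 E=23] open={R4}
Step 8: commit R4 -> on_hand[A=47 B=44 C=13 D=45 E=23] avail[A=47 B=44 C=13 D=45 E=23] open={}
Step 9: reserve R5 E 4 -> on_hand[A=47 B=44 C=13 D=45 E=23] avail[A=47 B=44 C=13 D=45 E=19] open={R5}
Step 10: commit R5 -> on_hand[A=47 B=44 C=13 D=45 E=19] avail[A=47 B=44 C=13 D=45 E=19] open={}
Step 11: reserve R6 E 9 -> on_hand[A=47 B=44 C=13 D=45 E=19] avail[A=47 B=44 C=13 D=45 E=10] open={R6}
Step 12: reserve R7 D 1 -> on_hand[A=47 B=44 C=13 D=45 E=19] avail[A=47 B=44 C=13 D=44 E=10] open={R6,R7}
Step 13: cancel R7 -> on_hand[A=47 B=44 C=13 D=45 E=19] avail[A=47 B=44 C=13 D=45 E=10] open={R6}
Step 14: commit R6 -> on_hand[A=47 B=44 C=13 D=45 E=10] avail[A=47 B=44 C=13 D=45 E=10] open={}
Step 15: reserve R8 D 7 -> on_hand[A=47 B=44 C=13 D=45 E=10] avail[A=47 B=44 C=13 D=38 E=10] open={R8}
Step 16: commit R8 -> on_hand[A=47 B=44 C=13 D=38 E=10] avail[A=47 B=44 C=13 D=38 E=10] open={}
Step 17: reserve R9 A 8 -> on_hand[A=47 B=44 C=13 D=38 E=10] avail[A=39 B=44 C=13 D=38 E=10] open={R9}
Step 18: commit R9 -> on_hand[A=39 B=44 C=13 D=38 E=10] avail[A=39 B=44 C=13 D=38 E=10] open={}
Step 19: reserve R10 E 1 -> on_hand[A=39 B=44 C=13 D=38 E=10] avail[A=39 B=44 C=13 D=38 E=9] open={R10}
Step 20: commit R10 -> on_hand[A=39 B=44 C=13 D=38 E=9] avail[A=39 B=44 C=13 D=38 E=9] open={}
Step 21: reserve R11 A 7 -> on_hand[A=39 B=44 C=13 D=38 E=9] avail[A=32 B=44 C=13 D=38 E=9] open={R11}
Step 22: reserve R12 A 9 -> on_hand[A=39 B=44 C=13 D=38 E=9] avail[A=23 B=44 C=13 D=38 E=9] open={R11,R12}
Open reservations: ['R11', 'R12'] -> 2

Answer: 2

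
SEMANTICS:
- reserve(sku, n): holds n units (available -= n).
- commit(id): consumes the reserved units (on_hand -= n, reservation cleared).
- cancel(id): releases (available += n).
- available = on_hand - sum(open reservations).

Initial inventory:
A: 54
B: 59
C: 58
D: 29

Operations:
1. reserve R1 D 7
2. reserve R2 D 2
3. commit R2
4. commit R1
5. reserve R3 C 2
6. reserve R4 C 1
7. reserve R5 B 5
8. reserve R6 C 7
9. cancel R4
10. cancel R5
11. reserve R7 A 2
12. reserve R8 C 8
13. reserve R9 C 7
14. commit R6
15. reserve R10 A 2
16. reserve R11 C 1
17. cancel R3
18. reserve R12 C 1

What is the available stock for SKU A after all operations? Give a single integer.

Answer: 50

Derivation:
Step 1: reserve R1 D 7 -> on_hand[A=54 B=59 C=58 D=29] avail[A=54 B=59 C=58 D=22] open={R1}
Step 2: reserve R2 D 2 -> on_hand[A=54 B=59 C=58 D=29] avail[A=54 B=59 C=58 D=20] open={R1,R2}
Step 3: commit R2 -> on_hand[A=54 B=59 C=58 D=27] avail[A=54 B=59 C=58 D=20] open={R1}
Step 4: commit R1 -> on_hand[A=54 B=59 C=58 D=20] avail[A=54 B=59 C=58 D=20] open={}
Step 5: reserve R3 C 2 -> on_hand[A=54 B=59 C=58 D=20] avail[A=54 B=59 C=56 D=20] open={R3}
Step 6: reserve R4 C 1 -> on_hand[A=54 B=59 C=58 D=20] avail[A=54 B=59 C=55 D=20] open={R3,R4}
Step 7: reserve R5 B 5 -> on_hand[A=54 B=59 C=58 D=20] avail[A=54 B=54 C=55 D=20] open={R3,R4,R5}
Step 8: reserve R6 C 7 -> on_hand[A=54 B=59 C=58 D=20] avail[A=54 B=54 C=48 D=20] open={R3,R4,R5,R6}
Step 9: cancel R4 -> on_hand[A=54 B=59 C=58 D=20] avail[A=54 B=54 C=49 D=20] open={R3,R5,R6}
Step 10: cancel R5 -> on_hand[A=54 B=59 C=58 D=20] avail[A=54 B=59 C=49 D=20] open={R3,R6}
Step 11: reserve R7 A 2 -> on_hand[A=54 B=59 C=58 D=20] avail[A=52 B=59 C=49 D=20] open={R3,R6,R7}
Step 12: reserve R8 C 8 -> on_hand[A=54 B=59 C=58 D=20] avail[A=52 B=59 C=41 D=20] open={R3,R6,R7,R8}
Step 13: reserve R9 C 7 -> on_hand[A=54 B=59 C=58 D=20] avail[A=52 B=59 C=34 D=20] open={R3,R6,R7,R8,R9}
Step 14: commit R6 -> on_hand[A=54 B=59 C=51 D=20] avail[A=52 B=59 C=34 D=20] open={R3,R7,R8,R9}
Step 15: reserve R10 A 2 -> on_hand[A=54 B=59 C=51 D=20] avail[A=50 B=59 C=34 D=20] open={R10,R3,R7,R8,R9}
Step 16: reserve R11 C 1 -> on_hand[A=54 B=59 C=51 D=20] avail[A=50 B=59 C=33 D=20] open={R10,R11,R3,R7,R8,R9}
Step 17: cancel R3 -> on_hand[A=54 B=59 C=51 D=20] avail[A=50 B=59 C=35 D=20] open={R10,R11,R7,R8,R9}
Step 18: reserve R12 C 1 -> on_hand[A=54 B=59 C=51 D=20] avail[A=50 B=59 C=34 D=20] open={R10,R11,R12,R7,R8,R9}
Final available[A] = 50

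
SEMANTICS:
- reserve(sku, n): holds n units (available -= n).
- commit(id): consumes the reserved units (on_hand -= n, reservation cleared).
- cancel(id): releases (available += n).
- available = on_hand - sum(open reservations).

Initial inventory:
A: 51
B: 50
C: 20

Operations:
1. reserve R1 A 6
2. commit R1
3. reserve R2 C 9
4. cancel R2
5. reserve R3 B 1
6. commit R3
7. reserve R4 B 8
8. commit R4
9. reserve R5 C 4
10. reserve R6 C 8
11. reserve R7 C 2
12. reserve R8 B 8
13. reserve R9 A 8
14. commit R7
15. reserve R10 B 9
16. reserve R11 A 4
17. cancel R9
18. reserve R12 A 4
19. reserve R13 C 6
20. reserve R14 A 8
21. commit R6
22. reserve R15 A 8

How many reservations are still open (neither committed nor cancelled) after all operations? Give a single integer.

Answer: 8

Derivation:
Step 1: reserve R1 A 6 -> on_hand[A=51 B=50 C=20] avail[A=45 B=50 C=20] open={R1}
Step 2: commit R1 -> on_hand[A=45 B=50 C=20] avail[A=45 B=50 C=20] open={}
Step 3: reserve R2 C 9 -> on_hand[A=45 B=50 C=20] avail[A=45 B=50 C=11] open={R2}
Step 4: cancel R2 -> on_hand[A=45 B=50 C=20] avail[A=45 B=50 C=20] open={}
Step 5: reserve R3 B 1 -> on_hand[A=45 B=50 C=20] avail[A=45 B=49 C=20] open={R3}
Step 6: commit R3 -> on_hand[A=45 B=49 C=20] avail[A=45 B=49 C=20] open={}
Step 7: reserve R4 B 8 -> on_hand[A=45 B=49 C=20] avail[A=45 B=41 C=20] open={R4}
Step 8: commit R4 -> on_hand[A=45 B=41 C=20] avail[A=45 B=41 C=20] open={}
Step 9: reserve R5 C 4 -> on_hand[A=45 B=41 C=20] avail[A=45 B=41 C=16] open={R5}
Step 10: reserve R6 C 8 -> on_hand[A=45 B=41 C=20] avail[A=45 B=41 C=8] open={R5,R6}
Step 11: reserve R7 C 2 -> on_hand[A=45 B=41 C=20] avail[A=45 B=41 C=6] open={R5,R6,R7}
Step 12: reserve R8 B 8 -> on_hand[A=45 B=41 C=20] avail[A=45 B=33 C=6] open={R5,R6,R7,R8}
Step 13: reserve R9 A 8 -> on_hand[A=45 B=41 C=20] avail[A=37 B=33 C=6] open={R5,R6,R7,R8,R9}
Step 14: commit R7 -> on_hand[A=45 B=41 C=18] avail[A=37 B=33 C=6] open={R5,R6,R8,R9}
Step 15: reserve R10 B 9 -> on_hand[A=45 B=41 C=18] avail[A=37 B=24 C=6] open={R10,R5,R6,R8,R9}
Step 16: reserve R11 A 4 -> on_hand[A=45 B=41 C=18] avail[A=33 B=24 C=6] open={R10,R11,R5,R6,R8,R9}
Step 17: cancel R9 -> on_hand[A=45 B=41 C=18] avail[A=41 B=24 C=6] open={R10,R11,R5,R6,R8}
Step 18: reserve R12 A 4 -> on_hand[A=45 B=41 C=18] avail[A=37 B=24 C=6] open={R10,R11,R12,R5,R6,R8}
Step 19: reserve R13 C 6 -> on_hand[A=45 B=41 C=18] avail[A=37 B=24 C=0] open={R10,R11,R12,R13,R5,R6,R8}
Step 20: reserve R14 A 8 -> on_hand[A=45 B=41 C=18] avail[A=29 B=24 C=0] open={R10,R11,R12,R13,R14,R5,R6,R8}
Step 21: commit R6 -> on_hand[A=45 B=41 C=10] avail[A=29 B=24 C=0] open={R10,R11,R12,R13,R14,R5,R8}
Step 22: reserve R15 A 8 -> on_hand[A=45 B=41 C=10] avail[A=21 B=24 C=0] open={R10,R11,R12,R13,R14,R15,R5,R8}
Open reservations: ['R10', 'R11', 'R12', 'R13', 'R14', 'R15', 'R5', 'R8'] -> 8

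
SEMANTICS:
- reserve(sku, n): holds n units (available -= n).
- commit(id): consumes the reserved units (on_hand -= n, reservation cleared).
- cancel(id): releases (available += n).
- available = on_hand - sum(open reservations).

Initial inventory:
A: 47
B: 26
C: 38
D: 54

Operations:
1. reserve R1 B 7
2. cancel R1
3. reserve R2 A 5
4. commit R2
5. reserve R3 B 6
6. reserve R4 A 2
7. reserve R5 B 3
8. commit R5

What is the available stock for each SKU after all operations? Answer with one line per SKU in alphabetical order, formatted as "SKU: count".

Answer: A: 40
B: 17
C: 38
D: 54

Derivation:
Step 1: reserve R1 B 7 -> on_hand[A=47 B=26 C=38 D=54] avail[A=47 B=19 C=38 D=54] open={R1}
Step 2: cancel R1 -> on_hand[A=47 B=26 C=38 D=54] avail[A=47 B=26 C=38 D=54] open={}
Step 3: reserve R2 A 5 -> on_hand[A=47 B=26 C=38 D=54] avail[A=42 B=26 C=38 D=54] open={R2}
Step 4: commit R2 -> on_hand[A=42 B=26 C=38 D=54] avail[A=42 B=26 C=38 D=54] open={}
Step 5: reserve R3 B 6 -> on_hand[A=42 B=26 C=38 D=54] avail[A=42 B=20 C=38 D=54] open={R3}
Step 6: reserve R4 A 2 -> on_hand[A=42 B=26 C=38 D=54] avail[A=40 B=20 C=38 D=54] open={R3,R4}
Step 7: reserve R5 B 3 -> on_hand[A=42 B=26 C=38 D=54] avail[A=40 B=17 C=38 D=54] open={R3,R4,R5}
Step 8: commit R5 -> on_hand[A=42 B=23 C=38 D=54] avail[A=40 B=17 C=38 D=54] open={R3,R4}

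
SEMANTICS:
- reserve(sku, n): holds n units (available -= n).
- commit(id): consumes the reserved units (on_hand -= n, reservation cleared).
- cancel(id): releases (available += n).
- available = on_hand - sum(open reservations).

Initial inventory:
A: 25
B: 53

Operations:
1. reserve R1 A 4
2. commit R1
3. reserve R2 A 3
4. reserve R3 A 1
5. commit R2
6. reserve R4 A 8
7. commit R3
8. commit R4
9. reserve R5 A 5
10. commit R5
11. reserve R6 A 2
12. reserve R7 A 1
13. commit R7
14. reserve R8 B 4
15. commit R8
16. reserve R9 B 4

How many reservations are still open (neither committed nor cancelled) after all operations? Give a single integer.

Step 1: reserve R1 A 4 -> on_hand[A=25 B=53] avail[A=21 B=53] open={R1}
Step 2: commit R1 -> on_hand[A=21 B=53] avail[A=21 B=53] open={}
Step 3: reserve R2 A 3 -> on_hand[A=21 B=53] avail[A=18 B=53] open={R2}
Step 4: reserve R3 A 1 -> on_hand[A=21 B=53] avail[A=17 B=53] open={R2,R3}
Step 5: commit R2 -> on_hand[A=18 B=53] avail[A=17 B=53] open={R3}
Step 6: reserve R4 A 8 -> on_hand[A=18 B=53] avail[A=9 B=53] open={R3,R4}
Step 7: commit R3 -> on_hand[A=17 B=53] avail[A=9 B=53] open={R4}
Step 8: commit R4 -> on_hand[A=9 B=53] avail[A=9 B=53] open={}
Step 9: reserve R5 A 5 -> on_hand[A=9 B=53] avail[A=4 B=53] open={R5}
Step 10: commit R5 -> on_hand[A=4 B=53] avail[A=4 B=53] open={}
Step 11: reserve R6 A 2 -> on_hand[A=4 B=53] avail[A=2 B=53] open={R6}
Step 12: reserve R7 A 1 -> on_hand[A=4 B=53] avail[A=1 B=53] open={R6,R7}
Step 13: commit R7 -> on_hand[A=3 B=53] avail[A=1 B=53] open={R6}
Step 14: reserve R8 B 4 -> on_hand[A=3 B=53] avail[A=1 B=49] open={R6,R8}
Step 15: commit R8 -> on_hand[A=3 B=49] avail[A=1 B=49] open={R6}
Step 16: reserve R9 B 4 -> on_hand[A=3 B=49] avail[A=1 B=45] open={R6,R9}
Open reservations: ['R6', 'R9'] -> 2

Answer: 2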